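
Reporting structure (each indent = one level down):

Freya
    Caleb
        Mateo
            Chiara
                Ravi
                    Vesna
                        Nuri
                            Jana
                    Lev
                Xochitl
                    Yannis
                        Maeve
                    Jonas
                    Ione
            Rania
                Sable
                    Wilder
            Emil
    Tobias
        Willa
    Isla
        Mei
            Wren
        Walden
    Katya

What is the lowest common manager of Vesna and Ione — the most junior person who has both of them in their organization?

Vesna's chain of managers is Ravi, Chiara, Mateo, Caleb, Freya. Ione's chain of managers is Xochitl, Chiara, Mateo, Caleb, Freya. The first manager that appears in both chains is Chiara.

Chiara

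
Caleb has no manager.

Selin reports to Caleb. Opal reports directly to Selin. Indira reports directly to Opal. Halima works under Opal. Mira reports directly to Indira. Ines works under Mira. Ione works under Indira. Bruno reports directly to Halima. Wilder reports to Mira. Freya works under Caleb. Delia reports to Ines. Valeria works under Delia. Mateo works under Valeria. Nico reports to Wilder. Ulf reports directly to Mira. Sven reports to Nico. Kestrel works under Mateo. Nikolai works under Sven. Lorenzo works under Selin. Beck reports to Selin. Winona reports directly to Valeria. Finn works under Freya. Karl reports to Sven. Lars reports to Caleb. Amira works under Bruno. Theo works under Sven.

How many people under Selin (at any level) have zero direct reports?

10

The people in Selin's organization with no one reporting to them are Beck, Lorenzo, Amira, Ione, Ulf, Theo, Karl, Nikolai, Winona, Kestrel. That is 10.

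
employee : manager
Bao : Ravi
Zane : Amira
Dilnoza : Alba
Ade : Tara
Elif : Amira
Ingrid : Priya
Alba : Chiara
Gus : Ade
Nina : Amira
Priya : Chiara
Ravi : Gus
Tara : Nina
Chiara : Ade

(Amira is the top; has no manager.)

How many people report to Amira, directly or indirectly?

Amira directly manages Nina, Elif, Zane. Under Nina: Tara, Ade, Gus, Ravi, Bao, Chiara, Alba, Dilnoza, Priya, Ingrid (10). Elif has no reports. Zane has no reports. So Amira's organization is 3 direct reports plus everyone under them: 11 + 1 + 1 = 13.

13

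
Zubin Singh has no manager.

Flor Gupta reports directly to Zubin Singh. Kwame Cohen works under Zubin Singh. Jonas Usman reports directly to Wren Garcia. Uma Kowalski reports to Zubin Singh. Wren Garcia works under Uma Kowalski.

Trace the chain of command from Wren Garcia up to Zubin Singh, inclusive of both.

Wren Garcia reports to Uma Kowalski. Uma Kowalski reports to Zubin Singh. Zubin Singh is at the top.

Wren Garcia -> Uma Kowalski -> Zubin Singh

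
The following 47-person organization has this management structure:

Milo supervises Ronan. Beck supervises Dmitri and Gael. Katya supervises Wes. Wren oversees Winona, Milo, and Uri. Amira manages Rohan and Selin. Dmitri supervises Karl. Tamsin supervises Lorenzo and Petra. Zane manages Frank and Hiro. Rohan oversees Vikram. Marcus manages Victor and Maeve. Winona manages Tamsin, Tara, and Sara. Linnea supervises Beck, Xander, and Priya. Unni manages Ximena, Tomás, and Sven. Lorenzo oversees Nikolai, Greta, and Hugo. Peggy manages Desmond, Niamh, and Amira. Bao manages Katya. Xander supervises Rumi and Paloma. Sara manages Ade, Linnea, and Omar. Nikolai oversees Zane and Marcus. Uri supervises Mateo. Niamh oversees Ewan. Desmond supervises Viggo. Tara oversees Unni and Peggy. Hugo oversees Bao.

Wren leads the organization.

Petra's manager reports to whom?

Winona

Petra reports to Tamsin, and Tamsin reports to Winona. So Petra's skip-level manager is Winona.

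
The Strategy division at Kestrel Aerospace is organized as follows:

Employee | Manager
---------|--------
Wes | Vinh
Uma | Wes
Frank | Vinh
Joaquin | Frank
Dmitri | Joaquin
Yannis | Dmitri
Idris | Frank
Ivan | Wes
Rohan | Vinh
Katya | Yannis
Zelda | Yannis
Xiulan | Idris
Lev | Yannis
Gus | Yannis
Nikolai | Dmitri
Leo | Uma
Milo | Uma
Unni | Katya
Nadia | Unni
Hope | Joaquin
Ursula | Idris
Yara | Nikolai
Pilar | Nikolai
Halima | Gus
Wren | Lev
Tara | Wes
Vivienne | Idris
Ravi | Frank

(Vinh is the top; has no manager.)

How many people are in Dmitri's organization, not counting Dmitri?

12

Dmitri directly manages Yannis, Nikolai. Under Yannis: Gus, Halima, Lev, Wren, Zelda, Katya, Unni, Nadia (8). Under Nikolai: Pilar, Yara (2). So Dmitri's organization is 2 direct reports plus everyone under them: 9 + 3 = 12.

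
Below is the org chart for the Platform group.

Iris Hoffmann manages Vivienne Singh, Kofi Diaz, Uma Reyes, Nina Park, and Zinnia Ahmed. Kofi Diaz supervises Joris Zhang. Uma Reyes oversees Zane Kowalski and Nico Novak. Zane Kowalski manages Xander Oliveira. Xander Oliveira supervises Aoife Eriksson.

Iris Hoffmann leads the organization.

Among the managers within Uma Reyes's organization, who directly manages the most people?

Direct-report counts within Uma Reyes's organization: Uma Reyes has 2; Zane Kowalski has 1; Xander Oliveira has 1. The largest is 2, held by Uma Reyes.

Uma Reyes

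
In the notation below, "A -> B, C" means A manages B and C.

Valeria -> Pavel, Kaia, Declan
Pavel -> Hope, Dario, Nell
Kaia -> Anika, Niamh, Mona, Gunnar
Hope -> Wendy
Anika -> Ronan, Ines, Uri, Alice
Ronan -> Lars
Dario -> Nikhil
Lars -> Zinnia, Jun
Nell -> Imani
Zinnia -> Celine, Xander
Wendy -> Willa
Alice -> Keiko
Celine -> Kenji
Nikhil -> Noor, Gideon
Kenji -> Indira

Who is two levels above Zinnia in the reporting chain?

Ronan

Zinnia reports to Lars, and Lars reports to Ronan. So Zinnia's skip-level manager is Ronan.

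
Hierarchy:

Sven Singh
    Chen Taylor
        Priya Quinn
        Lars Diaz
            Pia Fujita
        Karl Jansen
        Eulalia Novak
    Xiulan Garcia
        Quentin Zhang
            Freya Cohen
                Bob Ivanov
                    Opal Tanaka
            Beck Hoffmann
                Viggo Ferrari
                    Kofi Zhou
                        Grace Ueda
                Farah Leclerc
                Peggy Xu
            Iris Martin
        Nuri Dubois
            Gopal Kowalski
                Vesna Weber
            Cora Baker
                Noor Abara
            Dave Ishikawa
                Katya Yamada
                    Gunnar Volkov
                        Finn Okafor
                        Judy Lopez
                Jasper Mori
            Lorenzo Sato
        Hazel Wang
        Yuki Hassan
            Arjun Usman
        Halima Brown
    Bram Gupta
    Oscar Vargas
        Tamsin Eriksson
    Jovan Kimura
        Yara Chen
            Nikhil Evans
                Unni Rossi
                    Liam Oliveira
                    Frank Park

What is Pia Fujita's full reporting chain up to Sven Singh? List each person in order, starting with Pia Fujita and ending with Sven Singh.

Pia Fujita -> Lars Diaz -> Chen Taylor -> Sven Singh

Pia Fujita reports to Lars Diaz. Lars Diaz reports to Chen Taylor. Chen Taylor reports to Sven Singh. Sven Singh is at the top.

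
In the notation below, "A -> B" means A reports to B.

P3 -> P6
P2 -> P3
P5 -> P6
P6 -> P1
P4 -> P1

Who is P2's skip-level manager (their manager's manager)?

P6

P2 reports to P3, and P3 reports to P6. So P2's skip-level manager is P6.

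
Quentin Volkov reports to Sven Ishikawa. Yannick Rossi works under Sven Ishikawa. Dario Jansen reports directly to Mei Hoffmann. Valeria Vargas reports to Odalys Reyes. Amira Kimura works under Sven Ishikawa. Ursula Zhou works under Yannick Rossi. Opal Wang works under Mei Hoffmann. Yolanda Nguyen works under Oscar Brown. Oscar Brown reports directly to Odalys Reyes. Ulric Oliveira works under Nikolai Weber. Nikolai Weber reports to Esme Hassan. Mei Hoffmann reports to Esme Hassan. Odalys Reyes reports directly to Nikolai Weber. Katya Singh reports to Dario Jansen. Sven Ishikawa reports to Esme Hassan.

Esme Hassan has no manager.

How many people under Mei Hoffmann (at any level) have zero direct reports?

2

The people in Mei Hoffmann's organization with no one reporting to them are Katya Singh, Opal Wang. That is 2.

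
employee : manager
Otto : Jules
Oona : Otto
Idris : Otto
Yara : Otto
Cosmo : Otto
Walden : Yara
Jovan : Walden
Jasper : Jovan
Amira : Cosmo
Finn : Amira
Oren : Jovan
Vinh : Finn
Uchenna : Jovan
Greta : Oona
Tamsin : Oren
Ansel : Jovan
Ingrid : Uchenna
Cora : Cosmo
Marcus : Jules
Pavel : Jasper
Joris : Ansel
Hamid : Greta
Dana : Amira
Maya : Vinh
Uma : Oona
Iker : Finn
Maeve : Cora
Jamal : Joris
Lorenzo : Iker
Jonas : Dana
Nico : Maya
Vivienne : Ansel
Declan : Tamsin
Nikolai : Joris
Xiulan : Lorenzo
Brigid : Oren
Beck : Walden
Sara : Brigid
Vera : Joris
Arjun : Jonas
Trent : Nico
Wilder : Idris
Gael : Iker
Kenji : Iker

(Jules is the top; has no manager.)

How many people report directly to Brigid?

Brigid directly manages Sara. That is 1 direct report.

1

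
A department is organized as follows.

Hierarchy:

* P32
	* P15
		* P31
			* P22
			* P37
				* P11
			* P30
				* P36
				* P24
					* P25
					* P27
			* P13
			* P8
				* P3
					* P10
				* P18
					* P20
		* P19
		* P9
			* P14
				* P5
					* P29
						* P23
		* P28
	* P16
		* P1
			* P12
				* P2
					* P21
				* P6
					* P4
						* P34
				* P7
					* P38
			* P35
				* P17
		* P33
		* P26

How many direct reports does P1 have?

2

P1 directly manages P12, P35. That is 2 direct reports.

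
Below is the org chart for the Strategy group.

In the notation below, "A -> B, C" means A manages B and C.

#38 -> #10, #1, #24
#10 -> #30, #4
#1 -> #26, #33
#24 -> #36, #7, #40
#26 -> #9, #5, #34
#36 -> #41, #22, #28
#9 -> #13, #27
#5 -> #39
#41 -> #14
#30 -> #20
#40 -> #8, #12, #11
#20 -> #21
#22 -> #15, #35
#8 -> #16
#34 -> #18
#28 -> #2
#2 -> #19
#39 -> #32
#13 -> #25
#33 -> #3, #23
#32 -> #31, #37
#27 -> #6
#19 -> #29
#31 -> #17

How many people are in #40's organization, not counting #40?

#40 directly manages #8, #12, #11. Under #8: #16 (1). #12 has no reports. #11 has no reports. So #40's organization is 3 direct reports plus everyone under them: 2 + 1 + 1 = 4.

4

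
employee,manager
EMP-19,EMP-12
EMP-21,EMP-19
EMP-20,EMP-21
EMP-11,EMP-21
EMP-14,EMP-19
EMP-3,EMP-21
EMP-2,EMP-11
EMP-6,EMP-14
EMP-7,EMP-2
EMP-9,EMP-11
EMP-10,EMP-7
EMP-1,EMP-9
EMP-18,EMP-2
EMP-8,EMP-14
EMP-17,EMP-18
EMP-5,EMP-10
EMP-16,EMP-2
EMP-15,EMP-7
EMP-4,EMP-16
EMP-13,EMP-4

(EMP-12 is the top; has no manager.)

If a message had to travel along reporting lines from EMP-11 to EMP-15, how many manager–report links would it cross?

3

EMP-15 is in EMP-11's organization: the chain from EMP-15 up to EMP-11 is EMP-15 → EMP-7 → EMP-2 → EMP-11, which is 3 links.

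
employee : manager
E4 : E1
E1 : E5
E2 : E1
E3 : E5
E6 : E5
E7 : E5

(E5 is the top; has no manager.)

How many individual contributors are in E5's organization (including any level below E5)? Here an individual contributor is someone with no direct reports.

The people in E5's organization with no one reporting to them are E7, E6, E3, E2, E4. That is 5.

5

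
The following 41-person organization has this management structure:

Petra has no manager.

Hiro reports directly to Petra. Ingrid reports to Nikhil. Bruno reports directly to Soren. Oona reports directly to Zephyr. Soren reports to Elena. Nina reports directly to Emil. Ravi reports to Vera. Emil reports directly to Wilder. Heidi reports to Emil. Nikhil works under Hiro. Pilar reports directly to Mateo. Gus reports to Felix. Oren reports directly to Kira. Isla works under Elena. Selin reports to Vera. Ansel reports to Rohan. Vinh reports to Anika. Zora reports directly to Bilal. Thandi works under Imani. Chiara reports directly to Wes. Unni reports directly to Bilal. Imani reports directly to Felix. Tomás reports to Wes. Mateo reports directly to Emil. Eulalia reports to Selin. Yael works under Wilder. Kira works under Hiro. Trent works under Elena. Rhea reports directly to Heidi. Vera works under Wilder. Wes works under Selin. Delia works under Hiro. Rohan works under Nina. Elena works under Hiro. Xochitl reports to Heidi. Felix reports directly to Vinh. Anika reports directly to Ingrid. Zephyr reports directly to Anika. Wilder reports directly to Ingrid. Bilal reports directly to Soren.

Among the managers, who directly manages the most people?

Hiro

Direct-report counts: Petra has 1; Hiro has 4; Kira has 1; Elena has 3; Soren has 2; Bilal has 2; Nikhil has 1; Ingrid has 2; Wilder has 3; Vera has 2; Selin has 2; Wes has 2; Emil has 3; Heidi has 2; Nina has 1; Rohan has 1; Mateo has 1; Anika has 2; Zephyr has 1; Vinh has 1; Felix has 2; Imani has 1. The largest is 4, held by Hiro.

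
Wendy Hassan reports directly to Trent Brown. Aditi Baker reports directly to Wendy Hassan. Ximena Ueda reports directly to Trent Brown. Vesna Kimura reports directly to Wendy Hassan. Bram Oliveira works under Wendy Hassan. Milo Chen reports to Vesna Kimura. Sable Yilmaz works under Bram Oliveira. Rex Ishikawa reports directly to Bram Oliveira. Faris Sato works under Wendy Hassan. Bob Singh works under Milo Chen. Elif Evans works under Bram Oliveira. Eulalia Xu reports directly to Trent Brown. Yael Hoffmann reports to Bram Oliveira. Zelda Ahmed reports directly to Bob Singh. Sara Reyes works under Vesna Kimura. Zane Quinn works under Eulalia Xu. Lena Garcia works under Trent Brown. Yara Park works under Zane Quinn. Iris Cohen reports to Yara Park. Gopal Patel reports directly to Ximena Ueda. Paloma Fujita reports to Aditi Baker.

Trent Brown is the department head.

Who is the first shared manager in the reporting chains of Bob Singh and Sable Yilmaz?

Wendy Hassan

Bob Singh's chain of managers is Milo Chen, Vesna Kimura, Wendy Hassan, Trent Brown. Sable Yilmaz's chain of managers is Bram Oliveira, Wendy Hassan, Trent Brown. The first manager that appears in both chains is Wendy Hassan.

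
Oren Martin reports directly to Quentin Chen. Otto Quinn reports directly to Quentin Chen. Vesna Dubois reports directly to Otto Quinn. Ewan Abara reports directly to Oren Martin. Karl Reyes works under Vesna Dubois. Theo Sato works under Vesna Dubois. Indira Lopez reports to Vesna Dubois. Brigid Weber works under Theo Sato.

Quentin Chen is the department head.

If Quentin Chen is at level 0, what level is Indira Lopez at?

Chain from Indira Lopez up to Quentin Chen: Indira Lopez → Vesna Dubois → Otto Quinn → Quentin Chen. That is 3 steps up, so Indira Lopez is 3 levels below Quentin Chen.

3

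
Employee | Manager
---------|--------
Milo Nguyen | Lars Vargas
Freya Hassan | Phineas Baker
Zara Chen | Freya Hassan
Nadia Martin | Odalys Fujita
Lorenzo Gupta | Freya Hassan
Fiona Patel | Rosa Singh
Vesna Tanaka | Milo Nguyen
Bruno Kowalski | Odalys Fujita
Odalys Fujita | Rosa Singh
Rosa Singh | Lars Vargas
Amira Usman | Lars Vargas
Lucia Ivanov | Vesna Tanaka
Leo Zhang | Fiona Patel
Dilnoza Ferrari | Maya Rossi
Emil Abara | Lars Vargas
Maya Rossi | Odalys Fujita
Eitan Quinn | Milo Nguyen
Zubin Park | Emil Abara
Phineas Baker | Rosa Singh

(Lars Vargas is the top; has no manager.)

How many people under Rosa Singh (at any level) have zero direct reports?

6

The people in Rosa Singh's organization with no one reporting to them are Leo Zhang, Nadia Martin, Dilnoza Ferrari, Bruno Kowalski, Zara Chen, Lorenzo Gupta. That is 6.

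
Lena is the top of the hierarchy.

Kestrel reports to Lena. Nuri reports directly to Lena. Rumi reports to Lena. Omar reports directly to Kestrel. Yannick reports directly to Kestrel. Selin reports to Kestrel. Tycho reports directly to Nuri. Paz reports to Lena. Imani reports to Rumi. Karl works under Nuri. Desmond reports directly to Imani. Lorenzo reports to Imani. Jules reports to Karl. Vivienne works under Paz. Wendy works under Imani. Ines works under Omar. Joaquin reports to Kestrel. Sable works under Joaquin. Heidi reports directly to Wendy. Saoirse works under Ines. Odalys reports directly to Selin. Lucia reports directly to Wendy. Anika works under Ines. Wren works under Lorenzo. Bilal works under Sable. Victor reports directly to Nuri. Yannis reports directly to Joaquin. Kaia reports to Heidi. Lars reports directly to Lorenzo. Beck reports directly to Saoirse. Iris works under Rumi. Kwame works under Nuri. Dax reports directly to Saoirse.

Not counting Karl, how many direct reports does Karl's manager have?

3

Karl reports to Nuri. Nuri's other direct reports are Tycho, Victor, Kwame — 3 peers.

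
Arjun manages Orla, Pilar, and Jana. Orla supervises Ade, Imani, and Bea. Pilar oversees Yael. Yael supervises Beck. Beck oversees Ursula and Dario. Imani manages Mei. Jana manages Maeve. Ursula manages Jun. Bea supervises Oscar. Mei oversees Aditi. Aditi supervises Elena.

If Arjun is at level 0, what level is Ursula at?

Chain from Ursula up to Arjun: Ursula → Beck → Yael → Pilar → Arjun. That is 4 steps up, so Ursula is 4 levels below Arjun.

4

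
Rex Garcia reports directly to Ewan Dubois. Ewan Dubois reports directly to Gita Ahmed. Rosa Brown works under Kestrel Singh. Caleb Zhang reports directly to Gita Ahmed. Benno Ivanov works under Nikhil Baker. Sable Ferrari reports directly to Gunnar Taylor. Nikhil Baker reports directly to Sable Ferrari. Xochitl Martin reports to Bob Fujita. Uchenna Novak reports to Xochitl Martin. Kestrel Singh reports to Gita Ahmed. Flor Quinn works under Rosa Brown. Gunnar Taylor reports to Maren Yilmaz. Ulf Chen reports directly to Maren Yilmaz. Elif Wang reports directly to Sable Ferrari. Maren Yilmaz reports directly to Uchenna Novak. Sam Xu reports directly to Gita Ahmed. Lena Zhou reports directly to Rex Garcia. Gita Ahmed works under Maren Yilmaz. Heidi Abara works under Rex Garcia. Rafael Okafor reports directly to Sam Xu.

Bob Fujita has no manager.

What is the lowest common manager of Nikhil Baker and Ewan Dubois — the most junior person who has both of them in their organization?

Nikhil Baker's chain of managers is Sable Ferrari, Gunnar Taylor, Maren Yilmaz, Uchenna Novak, Xochitl Martin, Bob Fujita. Ewan Dubois's chain of managers is Gita Ahmed, Maren Yilmaz, Uchenna Novak, Xochitl Martin, Bob Fujita. The first manager that appears in both chains is Maren Yilmaz.

Maren Yilmaz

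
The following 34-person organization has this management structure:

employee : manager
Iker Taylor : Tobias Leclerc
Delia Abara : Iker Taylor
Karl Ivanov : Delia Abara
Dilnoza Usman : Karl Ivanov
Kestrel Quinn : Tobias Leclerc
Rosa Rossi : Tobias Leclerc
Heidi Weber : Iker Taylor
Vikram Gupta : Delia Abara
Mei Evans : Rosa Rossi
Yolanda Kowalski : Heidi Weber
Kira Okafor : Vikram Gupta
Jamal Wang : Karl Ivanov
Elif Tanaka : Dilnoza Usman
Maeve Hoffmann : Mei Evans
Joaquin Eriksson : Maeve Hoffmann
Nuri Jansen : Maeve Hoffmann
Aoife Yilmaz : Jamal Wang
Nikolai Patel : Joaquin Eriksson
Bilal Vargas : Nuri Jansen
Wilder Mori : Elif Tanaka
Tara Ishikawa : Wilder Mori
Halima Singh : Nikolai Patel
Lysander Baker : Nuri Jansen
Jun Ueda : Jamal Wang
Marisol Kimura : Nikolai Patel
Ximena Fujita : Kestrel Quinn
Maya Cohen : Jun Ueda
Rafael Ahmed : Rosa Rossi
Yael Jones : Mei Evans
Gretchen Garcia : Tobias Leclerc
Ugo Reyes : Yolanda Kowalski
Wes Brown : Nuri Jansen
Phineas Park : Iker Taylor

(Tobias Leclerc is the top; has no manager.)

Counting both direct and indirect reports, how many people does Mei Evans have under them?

10

Mei Evans directly manages Maeve Hoffmann, Yael Jones. Under Maeve Hoffmann: Nuri Jansen, Wes Brown, Lysander Baker, Bilal Vargas, Joaquin Eriksson, Nikolai Patel, Marisol Kimura, Halima Singh (8). Yael Jones has no reports. So Mei Evans's organization is 2 direct reports plus everyone under them: 9 + 1 = 10.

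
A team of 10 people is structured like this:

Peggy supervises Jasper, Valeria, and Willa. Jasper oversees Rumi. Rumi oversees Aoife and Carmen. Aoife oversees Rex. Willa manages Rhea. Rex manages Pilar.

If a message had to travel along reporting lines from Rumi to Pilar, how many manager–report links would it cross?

3

Pilar is in Rumi's organization: the chain from Pilar up to Rumi is Pilar → Rex → Aoife → Rumi, which is 3 links.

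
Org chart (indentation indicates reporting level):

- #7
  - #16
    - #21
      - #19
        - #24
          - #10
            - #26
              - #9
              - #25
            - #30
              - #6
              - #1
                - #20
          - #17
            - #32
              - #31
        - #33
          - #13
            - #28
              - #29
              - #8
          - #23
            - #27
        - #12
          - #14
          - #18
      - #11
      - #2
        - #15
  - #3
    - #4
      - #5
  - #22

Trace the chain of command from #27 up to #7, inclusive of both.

#27 -> #23 -> #33 -> #19 -> #21 -> #16 -> #7

#27 reports to #23. #23 reports to #33. #33 reports to #19. #19 reports to #21. #21 reports to #16. #16 reports to #7. #7 is at the top.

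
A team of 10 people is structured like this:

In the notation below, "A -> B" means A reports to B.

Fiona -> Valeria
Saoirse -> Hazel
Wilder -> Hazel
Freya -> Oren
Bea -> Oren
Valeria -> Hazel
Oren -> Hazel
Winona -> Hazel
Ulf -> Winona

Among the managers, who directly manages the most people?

Hazel

Direct-report counts: Hazel has 5; Oren has 2; Valeria has 1; Winona has 1. The largest is 5, held by Hazel.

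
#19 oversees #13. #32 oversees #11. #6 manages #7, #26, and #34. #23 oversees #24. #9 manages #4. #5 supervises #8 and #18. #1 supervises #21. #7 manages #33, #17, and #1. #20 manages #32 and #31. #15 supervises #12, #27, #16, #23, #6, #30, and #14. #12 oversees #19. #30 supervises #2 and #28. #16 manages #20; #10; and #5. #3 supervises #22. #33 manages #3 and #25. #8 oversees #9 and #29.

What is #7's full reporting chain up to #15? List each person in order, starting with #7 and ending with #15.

#7 -> #6 -> #15

#7 reports to #6. #6 reports to #15. #15 is at the top.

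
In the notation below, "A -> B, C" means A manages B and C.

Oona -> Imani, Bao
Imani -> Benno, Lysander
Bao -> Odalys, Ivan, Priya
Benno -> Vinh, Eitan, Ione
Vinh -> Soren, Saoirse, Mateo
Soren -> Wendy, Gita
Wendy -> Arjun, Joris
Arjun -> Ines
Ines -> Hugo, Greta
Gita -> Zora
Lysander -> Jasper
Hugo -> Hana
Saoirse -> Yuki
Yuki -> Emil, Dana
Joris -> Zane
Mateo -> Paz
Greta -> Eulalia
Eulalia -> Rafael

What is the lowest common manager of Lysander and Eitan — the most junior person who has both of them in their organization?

Lysander's chain of managers is Imani, Oona. Eitan's chain of managers is Benno, Imani, Oona. The first manager that appears in both chains is Imani.

Imani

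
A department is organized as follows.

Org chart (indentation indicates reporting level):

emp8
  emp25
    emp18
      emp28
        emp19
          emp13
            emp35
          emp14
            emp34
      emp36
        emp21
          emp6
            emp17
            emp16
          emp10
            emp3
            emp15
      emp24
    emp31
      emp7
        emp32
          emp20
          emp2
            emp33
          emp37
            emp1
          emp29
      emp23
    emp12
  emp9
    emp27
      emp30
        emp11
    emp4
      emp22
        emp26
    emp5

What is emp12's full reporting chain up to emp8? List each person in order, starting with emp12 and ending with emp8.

emp12 -> emp25 -> emp8

emp12 reports to emp25. emp25 reports to emp8. emp8 is at the top.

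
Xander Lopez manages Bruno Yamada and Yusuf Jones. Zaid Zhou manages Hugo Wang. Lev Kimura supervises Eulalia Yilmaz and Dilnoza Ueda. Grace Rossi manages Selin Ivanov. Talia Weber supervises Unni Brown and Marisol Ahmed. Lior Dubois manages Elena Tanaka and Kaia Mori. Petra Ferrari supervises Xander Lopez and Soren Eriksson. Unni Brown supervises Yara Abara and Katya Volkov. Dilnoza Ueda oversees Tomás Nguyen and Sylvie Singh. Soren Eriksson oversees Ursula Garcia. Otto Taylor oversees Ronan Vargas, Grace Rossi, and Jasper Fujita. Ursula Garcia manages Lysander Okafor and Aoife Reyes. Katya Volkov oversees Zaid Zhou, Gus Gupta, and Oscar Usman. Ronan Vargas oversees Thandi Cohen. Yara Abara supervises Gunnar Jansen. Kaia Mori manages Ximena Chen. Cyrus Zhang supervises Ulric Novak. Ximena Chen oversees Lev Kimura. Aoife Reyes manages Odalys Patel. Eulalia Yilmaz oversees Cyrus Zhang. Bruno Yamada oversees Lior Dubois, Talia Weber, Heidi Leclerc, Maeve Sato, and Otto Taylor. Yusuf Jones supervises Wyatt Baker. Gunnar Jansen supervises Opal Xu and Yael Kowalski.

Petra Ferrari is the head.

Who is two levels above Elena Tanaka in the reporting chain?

Bruno Yamada

Elena Tanaka reports to Lior Dubois, and Lior Dubois reports to Bruno Yamada. So Elena Tanaka's skip-level manager is Bruno Yamada.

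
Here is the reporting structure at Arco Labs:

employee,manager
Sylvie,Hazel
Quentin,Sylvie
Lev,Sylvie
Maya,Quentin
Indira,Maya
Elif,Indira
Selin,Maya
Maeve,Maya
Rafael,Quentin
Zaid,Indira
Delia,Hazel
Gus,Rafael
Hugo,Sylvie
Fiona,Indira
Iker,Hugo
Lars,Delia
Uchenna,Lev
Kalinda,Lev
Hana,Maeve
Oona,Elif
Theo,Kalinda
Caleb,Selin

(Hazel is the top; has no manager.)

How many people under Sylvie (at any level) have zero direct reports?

9

The people in Sylvie's organization with no one reporting to them are Iker, Theo, Uchenna, Gus, Hana, Caleb, Fiona, Zaid, Oona. That is 9.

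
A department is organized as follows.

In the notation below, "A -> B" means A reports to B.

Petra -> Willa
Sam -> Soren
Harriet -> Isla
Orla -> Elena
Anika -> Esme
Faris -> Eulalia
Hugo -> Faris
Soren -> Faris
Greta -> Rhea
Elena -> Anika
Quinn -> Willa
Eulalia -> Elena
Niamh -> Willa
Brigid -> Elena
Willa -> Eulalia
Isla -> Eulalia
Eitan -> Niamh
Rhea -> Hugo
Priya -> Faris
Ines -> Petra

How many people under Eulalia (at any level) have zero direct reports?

7

The people in Eulalia's organization with no one reporting to them are Greta, Sam, Priya, Harriet, Ines, Quinn, Eitan. That is 7.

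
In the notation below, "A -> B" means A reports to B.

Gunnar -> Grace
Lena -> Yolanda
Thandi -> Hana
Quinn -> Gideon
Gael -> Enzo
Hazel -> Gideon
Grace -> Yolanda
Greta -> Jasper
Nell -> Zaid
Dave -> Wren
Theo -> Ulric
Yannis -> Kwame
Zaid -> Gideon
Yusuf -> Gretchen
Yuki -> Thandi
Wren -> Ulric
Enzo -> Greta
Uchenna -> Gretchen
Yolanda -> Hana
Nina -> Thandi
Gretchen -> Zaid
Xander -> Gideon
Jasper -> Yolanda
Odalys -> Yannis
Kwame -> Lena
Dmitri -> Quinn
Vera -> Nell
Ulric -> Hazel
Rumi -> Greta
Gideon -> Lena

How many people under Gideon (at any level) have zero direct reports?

The people in Gideon's organization with no one reporting to them are Dmitri, Xander, Theo, Dave, Vera, Yusuf, Uchenna. That is 7.

7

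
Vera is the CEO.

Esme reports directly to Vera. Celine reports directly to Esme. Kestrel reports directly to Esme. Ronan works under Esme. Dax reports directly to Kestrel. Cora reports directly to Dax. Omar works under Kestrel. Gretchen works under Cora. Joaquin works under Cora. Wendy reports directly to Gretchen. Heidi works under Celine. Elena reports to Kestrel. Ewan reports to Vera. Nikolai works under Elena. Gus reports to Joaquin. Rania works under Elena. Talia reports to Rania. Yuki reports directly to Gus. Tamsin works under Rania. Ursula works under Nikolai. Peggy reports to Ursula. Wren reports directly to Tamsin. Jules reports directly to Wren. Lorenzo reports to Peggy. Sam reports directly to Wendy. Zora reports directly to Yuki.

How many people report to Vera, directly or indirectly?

26

Vera directly manages Esme, Ewan. Under Esme: Ronan, Kestrel, Elena, Rania, Tamsin, Wren, Jules, Talia, Nikolai, Ursula, Peggy, Lorenzo, Omar, Dax, Cora, Joaquin, Gus, Yuki, Zora, Gretchen, Wendy, Sam, Celine, Heidi (24). Ewan has no reports. So Vera's organization is 2 direct reports plus everyone under them: 25 + 1 = 26.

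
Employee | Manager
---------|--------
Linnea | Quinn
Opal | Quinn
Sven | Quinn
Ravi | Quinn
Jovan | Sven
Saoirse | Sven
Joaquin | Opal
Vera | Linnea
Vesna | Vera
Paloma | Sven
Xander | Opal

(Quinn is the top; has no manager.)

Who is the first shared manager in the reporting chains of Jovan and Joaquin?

Jovan's chain of managers is Sven, Quinn. Joaquin's chain of managers is Opal, Quinn. The first manager that appears in both chains is Quinn.

Quinn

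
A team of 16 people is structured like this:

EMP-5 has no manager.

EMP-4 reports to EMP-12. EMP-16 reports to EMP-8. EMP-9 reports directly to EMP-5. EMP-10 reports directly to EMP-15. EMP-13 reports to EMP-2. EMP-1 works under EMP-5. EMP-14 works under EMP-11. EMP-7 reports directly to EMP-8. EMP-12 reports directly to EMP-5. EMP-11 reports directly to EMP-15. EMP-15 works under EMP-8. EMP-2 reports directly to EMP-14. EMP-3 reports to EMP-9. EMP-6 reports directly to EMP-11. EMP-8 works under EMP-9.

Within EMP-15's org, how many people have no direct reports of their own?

3

The people in EMP-15's organization with no one reporting to them are EMP-6, EMP-13, EMP-10. That is 3.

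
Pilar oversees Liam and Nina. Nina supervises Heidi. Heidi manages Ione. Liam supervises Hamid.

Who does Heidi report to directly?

Nina

Heidi reports directly to Nina.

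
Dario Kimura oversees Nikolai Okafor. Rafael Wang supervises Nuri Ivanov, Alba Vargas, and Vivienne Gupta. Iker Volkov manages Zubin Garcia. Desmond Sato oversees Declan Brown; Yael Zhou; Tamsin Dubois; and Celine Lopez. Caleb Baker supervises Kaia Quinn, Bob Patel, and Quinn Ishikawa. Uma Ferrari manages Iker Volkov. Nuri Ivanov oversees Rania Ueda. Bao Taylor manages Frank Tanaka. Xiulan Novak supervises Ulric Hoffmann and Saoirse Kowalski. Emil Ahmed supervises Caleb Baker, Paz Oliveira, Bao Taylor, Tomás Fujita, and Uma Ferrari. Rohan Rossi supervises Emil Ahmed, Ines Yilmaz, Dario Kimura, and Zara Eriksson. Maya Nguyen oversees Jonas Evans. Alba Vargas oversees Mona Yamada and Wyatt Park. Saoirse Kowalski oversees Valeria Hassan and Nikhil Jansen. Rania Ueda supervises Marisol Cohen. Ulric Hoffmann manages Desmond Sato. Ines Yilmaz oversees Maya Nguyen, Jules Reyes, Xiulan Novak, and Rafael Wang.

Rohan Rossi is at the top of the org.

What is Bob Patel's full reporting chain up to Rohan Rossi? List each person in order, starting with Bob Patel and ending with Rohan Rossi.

Bob Patel reports to Caleb Baker. Caleb Baker reports to Emil Ahmed. Emil Ahmed reports to Rohan Rossi. Rohan Rossi is at the top.

Bob Patel -> Caleb Baker -> Emil Ahmed -> Rohan Rossi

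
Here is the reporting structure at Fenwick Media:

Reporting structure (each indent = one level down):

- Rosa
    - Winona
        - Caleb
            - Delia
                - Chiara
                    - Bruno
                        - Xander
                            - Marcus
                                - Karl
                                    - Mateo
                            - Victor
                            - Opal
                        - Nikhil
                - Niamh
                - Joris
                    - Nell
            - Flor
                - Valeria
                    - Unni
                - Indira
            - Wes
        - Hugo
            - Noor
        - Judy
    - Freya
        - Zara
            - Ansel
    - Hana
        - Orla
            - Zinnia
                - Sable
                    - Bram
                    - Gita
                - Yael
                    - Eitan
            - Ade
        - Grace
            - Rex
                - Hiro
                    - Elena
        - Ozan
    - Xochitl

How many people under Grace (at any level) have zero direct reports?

1

The only person in Grace's organization with no one reporting to them is Elena. That is 1.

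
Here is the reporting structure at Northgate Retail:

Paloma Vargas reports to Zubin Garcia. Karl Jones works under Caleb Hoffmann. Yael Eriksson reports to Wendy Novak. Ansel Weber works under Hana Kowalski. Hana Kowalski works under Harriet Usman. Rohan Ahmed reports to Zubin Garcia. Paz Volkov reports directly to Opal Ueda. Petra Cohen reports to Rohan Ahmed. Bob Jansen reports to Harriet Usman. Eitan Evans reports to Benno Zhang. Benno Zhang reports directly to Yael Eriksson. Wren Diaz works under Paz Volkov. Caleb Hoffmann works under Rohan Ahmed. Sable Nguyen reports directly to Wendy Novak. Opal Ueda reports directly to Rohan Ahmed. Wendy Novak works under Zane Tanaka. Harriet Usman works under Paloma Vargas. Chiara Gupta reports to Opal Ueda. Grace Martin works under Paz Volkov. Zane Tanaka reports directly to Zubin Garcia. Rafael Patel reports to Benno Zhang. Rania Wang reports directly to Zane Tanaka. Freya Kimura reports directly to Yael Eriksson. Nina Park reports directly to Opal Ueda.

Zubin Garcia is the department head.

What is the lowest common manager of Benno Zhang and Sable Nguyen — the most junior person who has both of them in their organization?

Wendy Novak

Benno Zhang's chain of managers is Yael Eriksson, Wendy Novak, Zane Tanaka, Zubin Garcia. Sable Nguyen's chain of managers is Wendy Novak, Zane Tanaka, Zubin Garcia. The first manager that appears in both chains is Wendy Novak.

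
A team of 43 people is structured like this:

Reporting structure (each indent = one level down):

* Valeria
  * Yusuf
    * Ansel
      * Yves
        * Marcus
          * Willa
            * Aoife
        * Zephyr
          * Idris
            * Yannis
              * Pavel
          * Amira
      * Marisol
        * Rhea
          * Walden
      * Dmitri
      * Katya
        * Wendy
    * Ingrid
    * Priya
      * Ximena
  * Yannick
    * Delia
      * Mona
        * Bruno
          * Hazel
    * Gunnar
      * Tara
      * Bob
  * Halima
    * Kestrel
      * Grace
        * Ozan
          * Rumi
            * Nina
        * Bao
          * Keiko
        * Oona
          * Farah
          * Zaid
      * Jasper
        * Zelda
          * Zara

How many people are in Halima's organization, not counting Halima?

Halima directly manages Kestrel. Under Kestrel: Jasper, Zelda, Zara, Grace, Oona, Zaid, Farah, Bao, Keiko, Ozan, Rumi, Nina (12). That's 13 in total.

13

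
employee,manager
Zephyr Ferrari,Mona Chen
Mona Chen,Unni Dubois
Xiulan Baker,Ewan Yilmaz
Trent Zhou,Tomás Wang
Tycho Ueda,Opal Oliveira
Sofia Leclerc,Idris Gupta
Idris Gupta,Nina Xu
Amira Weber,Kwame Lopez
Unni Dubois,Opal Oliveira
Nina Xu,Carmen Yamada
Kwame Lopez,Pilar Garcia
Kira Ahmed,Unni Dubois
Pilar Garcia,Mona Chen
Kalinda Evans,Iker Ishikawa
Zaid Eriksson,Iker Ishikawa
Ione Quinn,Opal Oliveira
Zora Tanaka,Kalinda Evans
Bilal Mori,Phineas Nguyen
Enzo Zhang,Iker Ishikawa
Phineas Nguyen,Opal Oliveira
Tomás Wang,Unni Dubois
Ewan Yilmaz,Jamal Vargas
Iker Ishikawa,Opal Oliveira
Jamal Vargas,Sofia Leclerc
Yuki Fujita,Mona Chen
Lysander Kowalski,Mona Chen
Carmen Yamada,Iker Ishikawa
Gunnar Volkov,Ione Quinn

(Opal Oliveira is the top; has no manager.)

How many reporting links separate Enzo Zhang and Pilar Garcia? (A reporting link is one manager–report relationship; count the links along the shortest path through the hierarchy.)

Enzo Zhang is 2 levels below Opal Oliveira, and Pilar Garcia is 3 levels below Opal Oliveira (their lowest common manager). The shortest path runs up from Enzo Zhang to Opal Oliveira and back down to Pilar Garcia: 2 + 3 = 5 links.

5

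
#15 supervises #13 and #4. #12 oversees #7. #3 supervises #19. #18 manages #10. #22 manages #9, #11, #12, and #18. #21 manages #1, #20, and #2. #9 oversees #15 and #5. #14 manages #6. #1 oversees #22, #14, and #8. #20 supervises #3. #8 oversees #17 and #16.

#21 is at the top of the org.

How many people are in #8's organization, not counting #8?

#8 directly manages #16, #17. #16 has no reports. #17 has no reports. So #8's organization is 2 direct reports plus everyone under them: 1 + 1 = 2.

2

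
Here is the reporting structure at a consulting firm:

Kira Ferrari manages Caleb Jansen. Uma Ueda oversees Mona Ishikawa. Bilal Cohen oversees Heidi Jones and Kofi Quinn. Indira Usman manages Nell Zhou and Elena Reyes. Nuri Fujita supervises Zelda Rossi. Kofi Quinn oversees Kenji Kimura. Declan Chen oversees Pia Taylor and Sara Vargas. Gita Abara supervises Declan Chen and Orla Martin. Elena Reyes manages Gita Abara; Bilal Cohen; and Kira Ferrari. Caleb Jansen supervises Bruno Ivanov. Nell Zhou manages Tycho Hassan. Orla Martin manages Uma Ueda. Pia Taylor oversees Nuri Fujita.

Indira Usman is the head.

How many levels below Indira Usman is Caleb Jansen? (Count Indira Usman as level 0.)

3

Chain from Caleb Jansen up to Indira Usman: Caleb Jansen → Kira Ferrari → Elena Reyes → Indira Usman. That is 3 steps up, so Caleb Jansen is 3 levels below Indira Usman.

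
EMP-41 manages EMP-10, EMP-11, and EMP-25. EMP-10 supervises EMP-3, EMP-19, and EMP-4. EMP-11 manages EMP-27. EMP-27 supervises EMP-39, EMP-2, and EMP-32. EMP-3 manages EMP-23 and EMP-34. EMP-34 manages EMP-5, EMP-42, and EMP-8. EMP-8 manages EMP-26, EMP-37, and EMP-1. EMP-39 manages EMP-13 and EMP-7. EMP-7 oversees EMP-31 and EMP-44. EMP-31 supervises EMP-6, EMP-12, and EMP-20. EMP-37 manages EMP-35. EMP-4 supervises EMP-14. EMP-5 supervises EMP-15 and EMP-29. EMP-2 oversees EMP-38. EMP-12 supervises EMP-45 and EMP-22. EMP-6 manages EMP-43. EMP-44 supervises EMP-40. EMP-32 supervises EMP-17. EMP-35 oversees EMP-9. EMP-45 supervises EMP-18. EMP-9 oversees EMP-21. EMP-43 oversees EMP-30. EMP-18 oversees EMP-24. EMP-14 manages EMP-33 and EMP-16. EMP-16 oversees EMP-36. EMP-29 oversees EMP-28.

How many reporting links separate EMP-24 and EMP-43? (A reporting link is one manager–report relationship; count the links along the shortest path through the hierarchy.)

6

EMP-24 is 4 levels below EMP-31, and EMP-43 is 2 levels below EMP-31 (their lowest common manager). The shortest path runs up from EMP-24 to EMP-31 and back down to EMP-43: 4 + 2 = 6 links.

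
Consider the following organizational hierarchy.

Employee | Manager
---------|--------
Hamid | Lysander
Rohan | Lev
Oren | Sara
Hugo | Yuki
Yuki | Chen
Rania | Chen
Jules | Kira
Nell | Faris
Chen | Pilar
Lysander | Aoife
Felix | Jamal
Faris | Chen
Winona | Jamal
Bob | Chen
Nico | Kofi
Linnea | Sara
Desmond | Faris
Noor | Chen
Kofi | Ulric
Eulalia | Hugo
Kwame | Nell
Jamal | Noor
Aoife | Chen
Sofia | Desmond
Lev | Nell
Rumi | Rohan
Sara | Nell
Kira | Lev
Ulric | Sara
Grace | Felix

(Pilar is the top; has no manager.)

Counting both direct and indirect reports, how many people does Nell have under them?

Nell directly manages Lev, Sara, Kwame. Under Lev: Rohan, Rumi, Kira, Jules (4). Under Sara: Linnea, Ulric, Kofi, Nico, Oren (5). Kwame has no reports. So Nell's organization is 3 direct reports plus everyone under them: 5 + 6 + 1 = 12.

12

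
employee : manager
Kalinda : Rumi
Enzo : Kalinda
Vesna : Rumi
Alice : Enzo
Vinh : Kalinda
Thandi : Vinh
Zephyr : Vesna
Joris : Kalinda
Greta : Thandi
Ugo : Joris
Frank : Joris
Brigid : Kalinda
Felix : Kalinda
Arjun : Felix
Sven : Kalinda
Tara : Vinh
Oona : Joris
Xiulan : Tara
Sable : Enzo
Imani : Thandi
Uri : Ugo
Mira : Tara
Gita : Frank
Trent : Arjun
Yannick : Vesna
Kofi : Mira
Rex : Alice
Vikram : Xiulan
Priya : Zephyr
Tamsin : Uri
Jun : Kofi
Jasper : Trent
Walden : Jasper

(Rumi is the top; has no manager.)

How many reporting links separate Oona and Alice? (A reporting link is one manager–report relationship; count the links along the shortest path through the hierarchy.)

4

Oona is 2 levels below Kalinda, and Alice is 2 levels below Kalinda (their lowest common manager). The shortest path runs up from Oona to Kalinda and back down to Alice: 2 + 2 = 4 links.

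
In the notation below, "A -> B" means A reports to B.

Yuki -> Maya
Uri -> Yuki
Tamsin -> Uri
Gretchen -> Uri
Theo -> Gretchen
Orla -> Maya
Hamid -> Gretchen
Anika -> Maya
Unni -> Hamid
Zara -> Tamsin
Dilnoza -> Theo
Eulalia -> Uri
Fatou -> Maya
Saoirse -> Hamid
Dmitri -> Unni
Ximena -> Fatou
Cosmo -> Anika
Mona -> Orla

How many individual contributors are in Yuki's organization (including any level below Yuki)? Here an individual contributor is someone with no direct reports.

The people in Yuki's organization with no one reporting to them are Eulalia, Saoirse, Dmitri, Dilnoza, Zara. That is 5.

5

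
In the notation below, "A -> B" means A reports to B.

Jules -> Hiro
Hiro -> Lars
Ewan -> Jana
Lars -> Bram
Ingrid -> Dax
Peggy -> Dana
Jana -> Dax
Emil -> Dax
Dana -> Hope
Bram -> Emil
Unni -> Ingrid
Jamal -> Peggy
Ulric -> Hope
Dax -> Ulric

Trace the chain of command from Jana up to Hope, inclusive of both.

Jana -> Dax -> Ulric -> Hope

Jana reports to Dax. Dax reports to Ulric. Ulric reports to Hope. Hope is at the top.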